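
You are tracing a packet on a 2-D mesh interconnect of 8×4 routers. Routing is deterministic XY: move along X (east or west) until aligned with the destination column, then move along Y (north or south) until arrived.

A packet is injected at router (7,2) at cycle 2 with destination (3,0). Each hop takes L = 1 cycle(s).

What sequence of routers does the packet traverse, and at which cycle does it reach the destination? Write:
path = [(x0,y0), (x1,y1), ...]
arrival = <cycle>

path = [(7,2), (6,2), (5,2), (4,2), (3,2), (3,1), (3,0)]
arrival = 8

#0 — 7,2 | c2
#1 — 6,2 | c3 | W
#2 — 5,2 | c4 | W
#3 — 4,2 | c5 | W
#4 — 3,2 | c6 | W
#5 — 3,1 | c7 | S
#6 — 3,0 | c8 | S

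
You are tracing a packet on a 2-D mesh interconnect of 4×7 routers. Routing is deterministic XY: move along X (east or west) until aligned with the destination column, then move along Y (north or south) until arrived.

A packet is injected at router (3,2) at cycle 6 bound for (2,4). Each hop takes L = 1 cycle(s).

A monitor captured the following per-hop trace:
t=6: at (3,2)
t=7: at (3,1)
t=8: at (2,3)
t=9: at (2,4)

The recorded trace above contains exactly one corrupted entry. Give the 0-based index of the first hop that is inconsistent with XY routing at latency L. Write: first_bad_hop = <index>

first_bad_hop = 1

  1: Δx=+0 Δy=-1 Δt=1 [BAD: Y-move but x=3≠2]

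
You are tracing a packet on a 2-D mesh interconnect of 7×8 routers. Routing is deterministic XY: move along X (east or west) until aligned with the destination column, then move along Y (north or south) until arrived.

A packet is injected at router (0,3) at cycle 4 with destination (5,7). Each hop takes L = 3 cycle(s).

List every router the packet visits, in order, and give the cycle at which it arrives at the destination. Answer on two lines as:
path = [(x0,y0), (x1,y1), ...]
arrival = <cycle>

t=4: at (0,3)
t=7: at (1,3) after E
t=10: at (2,3) after E
t=13: at (3,3) after E
t=16: at (4,3) after E
t=19: at (5,3) after E
t=22: at (5,4) after N
t=25: at (5,5) after N
t=28: at (5,6) after N
t=31: at (5,7) after N

path = [(0,3), (1,3), (2,3), (3,3), (4,3), (5,3), (5,4), (5,5), (5,6), (5,7)]
arrival = 31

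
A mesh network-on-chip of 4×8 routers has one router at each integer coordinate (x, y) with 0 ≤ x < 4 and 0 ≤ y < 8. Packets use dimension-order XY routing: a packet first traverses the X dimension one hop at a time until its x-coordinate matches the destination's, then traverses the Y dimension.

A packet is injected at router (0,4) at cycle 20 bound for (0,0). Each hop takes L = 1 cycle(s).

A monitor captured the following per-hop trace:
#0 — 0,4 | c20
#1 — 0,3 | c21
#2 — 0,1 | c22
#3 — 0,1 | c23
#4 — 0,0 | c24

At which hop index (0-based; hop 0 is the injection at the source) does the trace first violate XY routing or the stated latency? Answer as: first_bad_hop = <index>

first_bad_hop = 2

[1] (+0,-1) / 1c ⇒ ok
[2] (+0,-2) / 1c ⇒ BAD: non-unit step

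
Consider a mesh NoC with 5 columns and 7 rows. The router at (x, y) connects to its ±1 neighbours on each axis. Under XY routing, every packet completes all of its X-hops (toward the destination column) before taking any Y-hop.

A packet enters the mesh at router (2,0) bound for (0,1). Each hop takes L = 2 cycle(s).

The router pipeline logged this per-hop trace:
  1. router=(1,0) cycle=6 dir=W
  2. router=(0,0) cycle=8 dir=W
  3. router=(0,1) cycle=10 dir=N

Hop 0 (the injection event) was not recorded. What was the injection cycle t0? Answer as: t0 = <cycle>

Hop 1 reached at cycle 6; hop k is at t0 + k·L.
So t0 = 6 − 1·2 = 4.

t0 = 4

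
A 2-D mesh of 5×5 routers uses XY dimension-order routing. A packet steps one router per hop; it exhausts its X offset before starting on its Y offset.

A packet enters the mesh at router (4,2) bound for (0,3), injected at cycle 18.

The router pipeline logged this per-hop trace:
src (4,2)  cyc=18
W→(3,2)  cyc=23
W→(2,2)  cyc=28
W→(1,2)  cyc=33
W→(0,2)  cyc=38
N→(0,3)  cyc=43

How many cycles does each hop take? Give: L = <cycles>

From hop 0 (18) to hop 1 (23): +5 cycles.
Per-hop latency L = Δcyc = 5.

L = 5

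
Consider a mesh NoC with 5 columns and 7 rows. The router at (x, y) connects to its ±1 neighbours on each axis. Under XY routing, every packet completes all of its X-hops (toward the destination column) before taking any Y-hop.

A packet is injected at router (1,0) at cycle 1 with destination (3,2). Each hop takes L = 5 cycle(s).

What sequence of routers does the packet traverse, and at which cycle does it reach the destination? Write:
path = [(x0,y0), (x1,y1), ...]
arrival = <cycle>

path = [(1,0), (2,0), (3,0), (3,1), (3,2)]
arrival = 21

src (1,0)  cyc=1
E→(2,0)  cyc=6
E→(3,0)  cyc=11
N→(3,1)  cyc=16
N→(3,2)  cyc=21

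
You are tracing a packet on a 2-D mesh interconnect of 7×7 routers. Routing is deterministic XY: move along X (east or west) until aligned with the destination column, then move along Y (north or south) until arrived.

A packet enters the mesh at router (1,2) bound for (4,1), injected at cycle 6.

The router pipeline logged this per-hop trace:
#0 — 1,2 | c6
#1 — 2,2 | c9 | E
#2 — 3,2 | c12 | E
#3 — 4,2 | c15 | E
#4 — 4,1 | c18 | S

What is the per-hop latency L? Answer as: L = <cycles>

cyc[1] − cyc[0] = 9 − 6 = 3.
One hop costs L cycles, so L = 3.

L = 3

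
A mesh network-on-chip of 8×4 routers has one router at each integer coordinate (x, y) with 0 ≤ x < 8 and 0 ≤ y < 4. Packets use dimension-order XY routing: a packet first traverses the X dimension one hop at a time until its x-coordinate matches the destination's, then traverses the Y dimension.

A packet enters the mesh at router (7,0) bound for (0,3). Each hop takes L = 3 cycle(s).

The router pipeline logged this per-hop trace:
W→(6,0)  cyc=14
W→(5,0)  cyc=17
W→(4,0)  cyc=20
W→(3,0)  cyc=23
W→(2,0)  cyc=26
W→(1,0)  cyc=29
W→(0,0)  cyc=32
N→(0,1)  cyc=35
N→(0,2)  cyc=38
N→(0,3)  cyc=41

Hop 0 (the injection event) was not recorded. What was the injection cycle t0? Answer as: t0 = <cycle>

At hop 1 the cycle is 14; in general cyc_k = t0 + kL.
So t0 = 14 − 1·3 = 11.

t0 = 11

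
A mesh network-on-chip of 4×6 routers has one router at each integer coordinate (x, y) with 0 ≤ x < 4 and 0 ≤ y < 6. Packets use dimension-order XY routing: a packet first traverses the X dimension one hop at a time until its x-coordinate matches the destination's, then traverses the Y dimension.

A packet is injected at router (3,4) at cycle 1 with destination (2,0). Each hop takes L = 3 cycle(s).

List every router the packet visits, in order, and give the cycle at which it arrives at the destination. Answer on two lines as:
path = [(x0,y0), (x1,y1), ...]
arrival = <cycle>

path = [(3,4), (2,4), (2,3), (2,2), (2,1), (2,0)]
arrival = 16

t=1: at (3,4)
t=4: at (2,4) after W
t=7: at (2,3) after S
t=10: at (2,2) after S
t=13: at (2,1) after S
t=16: at (2,0) after S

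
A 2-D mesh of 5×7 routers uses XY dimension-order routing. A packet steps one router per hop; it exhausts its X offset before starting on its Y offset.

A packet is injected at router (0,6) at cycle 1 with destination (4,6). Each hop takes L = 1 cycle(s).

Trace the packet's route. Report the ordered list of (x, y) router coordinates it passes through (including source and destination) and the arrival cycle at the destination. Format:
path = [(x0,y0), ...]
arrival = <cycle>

#0 — 0,6 | c1
#1 — 1,6 | c2 | E
#2 — 2,6 | c3 | E
#3 — 3,6 | c4 | E
#4 — 4,6 | c5 | E

path = [(0,6), (1,6), (2,6), (3,6), (4,6)]
arrival = 5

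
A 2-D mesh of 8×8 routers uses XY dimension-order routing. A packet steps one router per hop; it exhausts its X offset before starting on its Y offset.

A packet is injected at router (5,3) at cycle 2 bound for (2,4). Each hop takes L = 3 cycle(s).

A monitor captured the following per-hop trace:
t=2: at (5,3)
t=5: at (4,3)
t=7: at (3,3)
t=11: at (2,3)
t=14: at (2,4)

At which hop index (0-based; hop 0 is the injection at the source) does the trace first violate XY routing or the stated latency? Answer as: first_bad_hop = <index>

check 1→ d=(-1,0) cyc+3: ok
check 2→ d=(-1,0) cyc+2: BAD: Δcyc=2≠L

first_bad_hop = 2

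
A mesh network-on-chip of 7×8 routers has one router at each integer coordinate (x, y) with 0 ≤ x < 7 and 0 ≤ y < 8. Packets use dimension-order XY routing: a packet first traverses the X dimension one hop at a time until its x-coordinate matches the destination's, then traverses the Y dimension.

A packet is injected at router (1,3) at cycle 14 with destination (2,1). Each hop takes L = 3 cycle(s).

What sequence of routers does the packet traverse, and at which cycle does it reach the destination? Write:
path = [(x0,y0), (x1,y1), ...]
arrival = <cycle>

path = [(1,3), (2,3), (2,2), (2,1)]
arrival = 23

src (1,3)  cyc=14
E→(2,3)  cyc=17
S→(2,2)  cyc=20
S→(2,1)  cyc=23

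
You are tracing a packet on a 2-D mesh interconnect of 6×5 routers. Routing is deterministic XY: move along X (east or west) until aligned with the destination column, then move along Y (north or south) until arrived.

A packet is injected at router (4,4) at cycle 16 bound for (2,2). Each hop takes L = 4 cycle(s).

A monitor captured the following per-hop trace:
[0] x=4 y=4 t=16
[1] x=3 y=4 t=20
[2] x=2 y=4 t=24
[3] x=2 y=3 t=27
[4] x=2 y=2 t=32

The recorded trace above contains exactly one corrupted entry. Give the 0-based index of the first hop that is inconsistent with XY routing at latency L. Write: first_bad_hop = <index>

first_bad_hop = 3

  1: Δx=-1 Δy=+0 Δt=4 [ok]
  2: Δx=-1 Δy=+0 Δt=4 [ok]
  3: Δx=+0 Δy=-1 Δt=3 [BAD: Δcyc=3≠L]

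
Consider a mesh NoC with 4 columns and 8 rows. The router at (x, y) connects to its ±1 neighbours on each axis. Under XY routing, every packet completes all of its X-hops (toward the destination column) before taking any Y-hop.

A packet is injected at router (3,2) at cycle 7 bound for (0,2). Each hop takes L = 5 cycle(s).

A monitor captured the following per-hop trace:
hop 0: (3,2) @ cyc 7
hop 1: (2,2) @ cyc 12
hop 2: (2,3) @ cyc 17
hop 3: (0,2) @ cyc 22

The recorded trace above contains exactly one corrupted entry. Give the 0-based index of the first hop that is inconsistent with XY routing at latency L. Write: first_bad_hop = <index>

[1] (-1,+0) / 5c ⇒ ok
[2] (+0,+1) / 5c ⇒ BAD: Y-move but x=2≠0

first_bad_hop = 2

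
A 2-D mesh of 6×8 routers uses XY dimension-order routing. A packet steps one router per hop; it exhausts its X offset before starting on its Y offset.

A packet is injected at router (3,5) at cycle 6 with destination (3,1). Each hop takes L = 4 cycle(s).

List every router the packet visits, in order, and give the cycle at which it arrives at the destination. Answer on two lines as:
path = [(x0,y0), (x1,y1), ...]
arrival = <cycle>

t=6: at (3,5)
t=10: at (3,4) after S
t=14: at (3,3) after S
t=18: at (3,2) after S
t=22: at (3,1) after S

path = [(3,5), (3,4), (3,3), (3,2), (3,1)]
arrival = 22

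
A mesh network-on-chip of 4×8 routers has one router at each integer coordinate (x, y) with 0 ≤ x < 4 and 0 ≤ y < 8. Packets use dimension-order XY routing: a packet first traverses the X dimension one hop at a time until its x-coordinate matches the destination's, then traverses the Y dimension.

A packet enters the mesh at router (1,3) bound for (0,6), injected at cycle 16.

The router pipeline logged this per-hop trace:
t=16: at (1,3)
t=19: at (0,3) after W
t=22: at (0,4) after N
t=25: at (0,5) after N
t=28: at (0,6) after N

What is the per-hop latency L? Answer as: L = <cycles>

L = 3

From hop 0 (16) to hop 1 (19): +3 cycles.
One hop costs L cycles, so L = 3.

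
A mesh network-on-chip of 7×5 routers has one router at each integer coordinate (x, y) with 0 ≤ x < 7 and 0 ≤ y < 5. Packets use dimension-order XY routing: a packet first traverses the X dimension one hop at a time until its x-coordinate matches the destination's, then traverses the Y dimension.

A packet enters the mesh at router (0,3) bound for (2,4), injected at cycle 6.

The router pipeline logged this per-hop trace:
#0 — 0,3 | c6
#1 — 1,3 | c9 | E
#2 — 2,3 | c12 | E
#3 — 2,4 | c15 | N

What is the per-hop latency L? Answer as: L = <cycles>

L = 3

From hop 0 (6) to hop 1 (9): +3 cycles.
One hop costs L cycles, so L = 3.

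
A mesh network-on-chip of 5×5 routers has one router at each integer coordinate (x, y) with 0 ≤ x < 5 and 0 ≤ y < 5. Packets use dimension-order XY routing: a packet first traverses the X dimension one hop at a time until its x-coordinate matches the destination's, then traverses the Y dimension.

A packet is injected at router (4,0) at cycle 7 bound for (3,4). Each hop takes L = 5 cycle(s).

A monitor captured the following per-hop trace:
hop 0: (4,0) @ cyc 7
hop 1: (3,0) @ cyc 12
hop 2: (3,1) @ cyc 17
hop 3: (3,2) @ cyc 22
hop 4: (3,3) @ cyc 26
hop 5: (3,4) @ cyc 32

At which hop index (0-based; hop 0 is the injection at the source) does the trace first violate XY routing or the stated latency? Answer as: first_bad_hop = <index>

  1: Δx=-1 Δy=+0 Δt=5 [ok]
  2: Δx=+0 Δy=+1 Δt=5 [ok]
  3: Δx=+0 Δy=+1 Δt=5 [ok]
  4: Δx=+0 Δy=+1 Δt=4 [BAD: Δcyc=4≠L]

first_bad_hop = 4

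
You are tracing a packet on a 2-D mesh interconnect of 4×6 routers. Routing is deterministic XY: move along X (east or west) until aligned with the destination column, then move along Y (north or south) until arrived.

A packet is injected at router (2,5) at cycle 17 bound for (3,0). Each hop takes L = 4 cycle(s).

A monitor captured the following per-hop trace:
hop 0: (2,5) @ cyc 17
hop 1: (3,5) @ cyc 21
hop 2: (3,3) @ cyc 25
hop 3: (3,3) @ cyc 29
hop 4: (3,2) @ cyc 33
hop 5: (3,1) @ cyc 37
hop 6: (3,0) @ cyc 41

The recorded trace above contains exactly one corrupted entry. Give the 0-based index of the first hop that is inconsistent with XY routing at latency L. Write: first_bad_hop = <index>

first_bad_hop = 2

[1] (+1,+0) / 4c ⇒ ok
[2] (+0,-2) / 4c ⇒ BAD: non-unit step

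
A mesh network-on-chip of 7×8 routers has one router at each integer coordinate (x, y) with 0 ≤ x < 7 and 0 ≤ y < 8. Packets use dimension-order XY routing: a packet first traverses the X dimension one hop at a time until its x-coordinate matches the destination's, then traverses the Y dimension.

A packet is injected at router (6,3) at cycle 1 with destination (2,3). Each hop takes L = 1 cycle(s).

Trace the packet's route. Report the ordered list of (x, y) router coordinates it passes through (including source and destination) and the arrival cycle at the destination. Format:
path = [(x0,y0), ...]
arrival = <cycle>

path = [(6,3), (5,3), (4,3), (3,3), (2,3)]
arrival = 5

  0. router=(6,3) cycle=1 (inject)
  1. router=(5,3) cycle=2 dir=W
  2. router=(4,3) cycle=3 dir=W
  3. router=(3,3) cycle=4 dir=W
  4. router=(2,3) cycle=5 dir=W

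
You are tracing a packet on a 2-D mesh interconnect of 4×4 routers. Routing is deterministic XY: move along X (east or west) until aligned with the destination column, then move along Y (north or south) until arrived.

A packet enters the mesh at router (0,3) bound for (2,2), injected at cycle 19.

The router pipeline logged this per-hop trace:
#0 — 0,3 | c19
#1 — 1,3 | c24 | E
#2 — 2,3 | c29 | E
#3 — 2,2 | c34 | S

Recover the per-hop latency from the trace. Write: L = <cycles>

L = 5

cyc[1] − cyc[0] = 24 − 19 = 5.
That increment is L by definition: L = 5.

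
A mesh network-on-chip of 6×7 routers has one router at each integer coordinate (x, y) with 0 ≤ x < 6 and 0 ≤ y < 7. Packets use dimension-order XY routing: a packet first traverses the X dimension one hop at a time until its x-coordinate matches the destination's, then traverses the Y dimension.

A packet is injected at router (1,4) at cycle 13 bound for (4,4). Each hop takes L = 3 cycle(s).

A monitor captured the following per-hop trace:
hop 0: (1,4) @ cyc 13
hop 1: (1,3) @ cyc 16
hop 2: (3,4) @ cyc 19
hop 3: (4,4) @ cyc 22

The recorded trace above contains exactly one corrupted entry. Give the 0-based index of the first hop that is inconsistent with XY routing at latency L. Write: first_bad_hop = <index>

first_bad_hop = 1

  1: Δx=+0 Δy=-1 Δt=3 [BAD: Y-move but x=1≠4]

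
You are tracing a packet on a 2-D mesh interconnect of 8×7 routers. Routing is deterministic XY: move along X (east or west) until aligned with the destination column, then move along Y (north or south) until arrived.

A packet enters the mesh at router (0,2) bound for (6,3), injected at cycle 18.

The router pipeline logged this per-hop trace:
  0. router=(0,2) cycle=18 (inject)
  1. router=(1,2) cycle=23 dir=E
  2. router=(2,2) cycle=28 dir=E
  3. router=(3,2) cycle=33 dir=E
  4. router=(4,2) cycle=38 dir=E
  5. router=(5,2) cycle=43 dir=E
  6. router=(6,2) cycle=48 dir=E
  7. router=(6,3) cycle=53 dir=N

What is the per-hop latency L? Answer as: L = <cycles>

Between hops 0 and 1 the cycle counter advances 23 − 18 = 5.
That increment is L by definition: L = 5.

L = 5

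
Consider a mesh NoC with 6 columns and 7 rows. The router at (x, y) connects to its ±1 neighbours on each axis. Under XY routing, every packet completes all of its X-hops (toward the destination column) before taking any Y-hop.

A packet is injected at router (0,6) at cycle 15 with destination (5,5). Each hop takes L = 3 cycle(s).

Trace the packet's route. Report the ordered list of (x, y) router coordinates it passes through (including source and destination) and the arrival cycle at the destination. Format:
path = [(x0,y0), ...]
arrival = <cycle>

path = [(0,6), (1,6), (2,6), (3,6), (4,6), (5,6), (5,5)]
arrival = 33

[0] x=0 y=6 t=15
[1] x=1 y=6 t=18 →E
[2] x=2 y=6 t=21 →E
[3] x=3 y=6 t=24 →E
[4] x=4 y=6 t=27 →E
[5] x=5 y=6 t=30 →E
[6] x=5 y=5 t=33 →S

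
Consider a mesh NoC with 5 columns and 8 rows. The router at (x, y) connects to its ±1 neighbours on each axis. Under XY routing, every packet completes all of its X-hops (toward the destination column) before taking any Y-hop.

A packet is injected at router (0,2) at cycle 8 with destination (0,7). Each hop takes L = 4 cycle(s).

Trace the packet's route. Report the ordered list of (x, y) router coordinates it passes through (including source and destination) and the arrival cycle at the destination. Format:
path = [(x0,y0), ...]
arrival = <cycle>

path = [(0,2), (0,3), (0,4), (0,5), (0,6), (0,7)]
arrival = 28

  0. router=(0,2) cycle=8 (inject)
  1. router=(0,3) cycle=12 dir=N
  2. router=(0,4) cycle=16 dir=N
  3. router=(0,5) cycle=20 dir=N
  4. router=(0,6) cycle=24 dir=N
  5. router=(0,7) cycle=28 dir=N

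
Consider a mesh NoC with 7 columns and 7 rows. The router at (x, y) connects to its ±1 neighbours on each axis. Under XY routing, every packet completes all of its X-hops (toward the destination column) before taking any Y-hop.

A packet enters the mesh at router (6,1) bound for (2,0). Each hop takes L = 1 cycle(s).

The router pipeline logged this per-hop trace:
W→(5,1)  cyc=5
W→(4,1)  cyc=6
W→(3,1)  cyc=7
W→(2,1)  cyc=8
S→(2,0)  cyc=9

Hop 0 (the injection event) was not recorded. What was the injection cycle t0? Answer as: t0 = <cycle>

t0 = 4

cyc[1] = 5 and cyc[k] = t0 + k·L for every k.
So t0 = 5 − 1·1 = 4.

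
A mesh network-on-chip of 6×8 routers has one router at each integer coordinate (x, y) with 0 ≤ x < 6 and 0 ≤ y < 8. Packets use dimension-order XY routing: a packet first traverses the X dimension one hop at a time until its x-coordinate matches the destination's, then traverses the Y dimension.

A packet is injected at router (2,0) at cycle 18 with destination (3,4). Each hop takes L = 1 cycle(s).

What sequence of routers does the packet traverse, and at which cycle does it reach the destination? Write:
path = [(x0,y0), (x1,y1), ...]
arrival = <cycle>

path = [(2,0), (3,0), (3,1), (3,2), (3,3), (3,4)]
arrival = 23

[0] x=2 y=0 t=18
[1] x=3 y=0 t=19 →E
[2] x=3 y=1 t=20 →N
[3] x=3 y=2 t=21 →N
[4] x=3 y=3 t=22 →N
[5] x=3 y=4 t=23 →N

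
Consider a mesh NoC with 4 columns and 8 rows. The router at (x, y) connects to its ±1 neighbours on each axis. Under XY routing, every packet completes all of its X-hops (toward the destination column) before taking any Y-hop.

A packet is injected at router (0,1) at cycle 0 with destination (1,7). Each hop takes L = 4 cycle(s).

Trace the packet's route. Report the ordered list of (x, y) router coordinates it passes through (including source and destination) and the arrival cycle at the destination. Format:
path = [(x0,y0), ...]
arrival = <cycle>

path = [(0,1), (1,1), (1,2), (1,3), (1,4), (1,5), (1,6), (1,7)]
arrival = 28

[0] x=0 y=1 t=0
[1] x=1 y=1 t=4 →E
[2] x=1 y=2 t=8 →N
[3] x=1 y=3 t=12 →N
[4] x=1 y=4 t=16 →N
[5] x=1 y=5 t=20 →N
[6] x=1 y=6 t=24 →N
[7] x=1 y=7 t=28 →N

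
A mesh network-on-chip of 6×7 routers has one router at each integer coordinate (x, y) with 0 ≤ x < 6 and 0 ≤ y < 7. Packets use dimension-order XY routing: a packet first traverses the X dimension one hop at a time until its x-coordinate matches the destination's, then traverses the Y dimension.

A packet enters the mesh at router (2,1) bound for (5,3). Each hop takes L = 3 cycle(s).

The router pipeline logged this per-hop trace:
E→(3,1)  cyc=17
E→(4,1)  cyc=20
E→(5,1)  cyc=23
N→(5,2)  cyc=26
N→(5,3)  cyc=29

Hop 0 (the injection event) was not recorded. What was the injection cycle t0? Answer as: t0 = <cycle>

cyc[1] = 17 and cyc[k] = t0 + k·L for every k.
So t0 = 17 − 1·3 = 14.

t0 = 14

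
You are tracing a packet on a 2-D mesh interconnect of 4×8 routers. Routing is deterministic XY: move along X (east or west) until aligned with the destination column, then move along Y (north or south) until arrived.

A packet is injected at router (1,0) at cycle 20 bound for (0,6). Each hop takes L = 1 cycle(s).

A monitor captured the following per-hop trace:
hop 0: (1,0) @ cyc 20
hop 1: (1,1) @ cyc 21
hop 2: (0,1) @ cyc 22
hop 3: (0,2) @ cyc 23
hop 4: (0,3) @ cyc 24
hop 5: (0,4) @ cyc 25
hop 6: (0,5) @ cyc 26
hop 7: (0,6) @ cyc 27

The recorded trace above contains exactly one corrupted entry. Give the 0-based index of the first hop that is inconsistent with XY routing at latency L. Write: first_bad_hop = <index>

first_bad_hop = 1

  1: Δx=+0 Δy=+1 Δt=1 [BAD: Y-move but x=1≠0]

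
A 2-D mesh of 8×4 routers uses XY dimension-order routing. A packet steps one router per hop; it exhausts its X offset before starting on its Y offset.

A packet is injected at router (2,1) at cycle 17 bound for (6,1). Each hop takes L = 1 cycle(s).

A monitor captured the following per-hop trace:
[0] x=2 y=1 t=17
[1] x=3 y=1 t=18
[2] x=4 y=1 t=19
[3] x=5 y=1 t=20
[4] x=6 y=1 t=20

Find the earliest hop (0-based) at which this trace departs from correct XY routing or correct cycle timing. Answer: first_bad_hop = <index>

first_bad_hop = 4

check 1→ d=(1,0) cyc+1: ok
check 2→ d=(1,0) cyc+1: ok
check 3→ d=(1,0) cyc+1: ok
check 4→ d=(1,0) cyc+0: BAD: Δcyc=0≠L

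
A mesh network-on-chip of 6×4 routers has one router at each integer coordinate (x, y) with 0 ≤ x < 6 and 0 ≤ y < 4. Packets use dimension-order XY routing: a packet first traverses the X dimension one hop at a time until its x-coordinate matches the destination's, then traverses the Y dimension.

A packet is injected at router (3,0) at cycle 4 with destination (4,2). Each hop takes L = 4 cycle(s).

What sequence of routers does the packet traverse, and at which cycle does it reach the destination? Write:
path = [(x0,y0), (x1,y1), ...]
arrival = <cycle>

t=4: at (3,0)
t=8: at (4,0) after E
t=12: at (4,1) after N
t=16: at (4,2) after N

path = [(3,0), (4,0), (4,1), (4,2)]
arrival = 16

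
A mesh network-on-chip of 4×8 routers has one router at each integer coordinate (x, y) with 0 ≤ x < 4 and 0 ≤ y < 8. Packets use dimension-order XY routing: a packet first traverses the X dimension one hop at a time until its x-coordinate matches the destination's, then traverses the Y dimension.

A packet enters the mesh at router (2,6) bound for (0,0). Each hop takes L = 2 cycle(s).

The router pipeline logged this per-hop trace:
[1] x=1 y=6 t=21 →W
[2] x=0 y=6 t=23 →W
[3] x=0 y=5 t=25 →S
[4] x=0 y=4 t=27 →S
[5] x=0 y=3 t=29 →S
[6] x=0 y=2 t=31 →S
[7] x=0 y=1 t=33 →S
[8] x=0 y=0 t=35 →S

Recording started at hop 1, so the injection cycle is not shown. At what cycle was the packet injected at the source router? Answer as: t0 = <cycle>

t0 = 19

At hop 1 the cycle is 21; in general cyc_k = t0 + kL.
So t0 = 21 − 1·2 = 19.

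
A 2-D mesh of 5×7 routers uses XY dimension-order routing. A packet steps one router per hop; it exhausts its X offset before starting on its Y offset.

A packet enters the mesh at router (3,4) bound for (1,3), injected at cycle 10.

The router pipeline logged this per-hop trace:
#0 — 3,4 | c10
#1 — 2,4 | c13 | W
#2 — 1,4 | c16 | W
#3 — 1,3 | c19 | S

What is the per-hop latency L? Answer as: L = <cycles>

L = 3

Between hops 0 and 1 the cycle counter advances 13 − 10 = 3.
One hop costs L cycles, so L = 3.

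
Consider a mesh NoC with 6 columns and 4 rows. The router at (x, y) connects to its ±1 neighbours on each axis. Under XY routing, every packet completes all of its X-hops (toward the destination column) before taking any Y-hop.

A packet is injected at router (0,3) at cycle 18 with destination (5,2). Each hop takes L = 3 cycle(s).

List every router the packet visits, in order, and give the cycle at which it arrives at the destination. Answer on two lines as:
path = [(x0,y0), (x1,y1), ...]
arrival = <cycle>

t=18: at (0,3)
t=21: at (1,3) after E
t=24: at (2,3) after E
t=27: at (3,3) after E
t=30: at (4,3) after E
t=33: at (5,3) after E
t=36: at (5,2) after S

path = [(0,3), (1,3), (2,3), (3,3), (4,3), (5,3), (5,2)]
arrival = 36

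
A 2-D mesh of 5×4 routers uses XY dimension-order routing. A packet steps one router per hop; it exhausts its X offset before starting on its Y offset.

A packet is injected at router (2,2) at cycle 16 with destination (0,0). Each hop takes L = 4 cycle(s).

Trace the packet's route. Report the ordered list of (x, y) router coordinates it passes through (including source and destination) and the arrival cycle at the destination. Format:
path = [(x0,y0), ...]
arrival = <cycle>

#0 — 2,2 | c16
#1 — 1,2 | c20 | W
#2 — 0,2 | c24 | W
#3 — 0,1 | c28 | S
#4 — 0,0 | c32 | S

path = [(2,2), (1,2), (0,2), (0,1), (0,0)]
arrival = 32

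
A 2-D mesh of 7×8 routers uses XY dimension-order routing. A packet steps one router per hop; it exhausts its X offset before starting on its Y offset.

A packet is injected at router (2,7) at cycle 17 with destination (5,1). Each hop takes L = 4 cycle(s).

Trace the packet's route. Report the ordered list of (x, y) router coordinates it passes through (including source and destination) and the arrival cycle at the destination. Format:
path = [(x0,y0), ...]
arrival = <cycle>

path = [(2,7), (3,7), (4,7), (5,7), (5,6), (5,5), (5,4), (5,3), (5,2), (5,1)]
arrival = 53

t=17: at (2,7)
t=21: at (3,7) after E
t=25: at (4,7) after E
t=29: at (5,7) after E
t=33: at (5,6) after S
t=37: at (5,5) after S
t=41: at (5,4) after S
t=45: at (5,3) after S
t=49: at (5,2) after S
t=53: at (5,1) after S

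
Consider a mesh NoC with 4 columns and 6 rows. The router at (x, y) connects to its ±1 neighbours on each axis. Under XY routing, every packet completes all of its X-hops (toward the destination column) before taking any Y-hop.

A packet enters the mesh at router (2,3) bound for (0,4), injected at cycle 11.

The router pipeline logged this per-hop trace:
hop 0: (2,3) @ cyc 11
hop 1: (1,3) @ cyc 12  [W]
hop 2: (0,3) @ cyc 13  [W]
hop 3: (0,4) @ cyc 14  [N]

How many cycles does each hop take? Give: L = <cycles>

Δcyc across hop 0→1: 12 − 11 = 1.
Each hop adds L, hence L = 1.

L = 1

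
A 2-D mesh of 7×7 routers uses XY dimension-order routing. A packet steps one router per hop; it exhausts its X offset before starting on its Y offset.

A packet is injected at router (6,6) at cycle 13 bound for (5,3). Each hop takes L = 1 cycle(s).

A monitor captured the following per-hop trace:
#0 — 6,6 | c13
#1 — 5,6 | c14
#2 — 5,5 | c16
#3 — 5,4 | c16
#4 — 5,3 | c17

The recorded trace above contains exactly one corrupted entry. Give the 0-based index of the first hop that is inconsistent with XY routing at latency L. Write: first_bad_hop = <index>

first_bad_hop = 2

  1: Δx=-1 Δy=+0 Δt=1 [ok]
  2: Δx=+0 Δy=-1 Δt=2 [BAD: Δcyc=2≠L]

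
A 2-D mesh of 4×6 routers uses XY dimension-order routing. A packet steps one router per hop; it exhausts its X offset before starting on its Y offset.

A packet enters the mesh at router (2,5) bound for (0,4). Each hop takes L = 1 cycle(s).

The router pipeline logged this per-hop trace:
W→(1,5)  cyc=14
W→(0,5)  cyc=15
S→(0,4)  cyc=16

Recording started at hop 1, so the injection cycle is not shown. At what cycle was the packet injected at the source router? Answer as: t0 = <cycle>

t0 = 13

cyc[1] = 14 and cyc[k] = t0 + k·L for every k.
Subtract one hop: t0 = 14 − 1 = 13.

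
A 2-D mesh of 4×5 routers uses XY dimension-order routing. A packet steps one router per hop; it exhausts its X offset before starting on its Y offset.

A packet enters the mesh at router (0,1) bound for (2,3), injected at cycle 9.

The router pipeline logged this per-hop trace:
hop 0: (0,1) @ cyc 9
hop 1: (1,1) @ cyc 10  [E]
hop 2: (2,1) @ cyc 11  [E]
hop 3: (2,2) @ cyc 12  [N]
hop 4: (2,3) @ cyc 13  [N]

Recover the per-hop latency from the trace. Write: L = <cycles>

L = 1

Between hops 0 and 1 the cycle counter advances 10 − 9 = 1.
One hop costs L cycles, so L = 1.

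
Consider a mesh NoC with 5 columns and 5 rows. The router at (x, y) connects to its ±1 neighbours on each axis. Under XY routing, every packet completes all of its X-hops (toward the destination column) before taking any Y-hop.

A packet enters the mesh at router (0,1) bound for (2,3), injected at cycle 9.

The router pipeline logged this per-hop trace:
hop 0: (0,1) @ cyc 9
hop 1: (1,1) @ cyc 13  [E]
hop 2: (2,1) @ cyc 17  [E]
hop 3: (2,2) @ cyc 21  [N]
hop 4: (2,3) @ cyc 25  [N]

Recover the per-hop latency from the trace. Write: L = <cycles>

L = 4

Δcyc across hop 0→1: 13 − 9 = 4.
Each hop adds L, hence L = 4.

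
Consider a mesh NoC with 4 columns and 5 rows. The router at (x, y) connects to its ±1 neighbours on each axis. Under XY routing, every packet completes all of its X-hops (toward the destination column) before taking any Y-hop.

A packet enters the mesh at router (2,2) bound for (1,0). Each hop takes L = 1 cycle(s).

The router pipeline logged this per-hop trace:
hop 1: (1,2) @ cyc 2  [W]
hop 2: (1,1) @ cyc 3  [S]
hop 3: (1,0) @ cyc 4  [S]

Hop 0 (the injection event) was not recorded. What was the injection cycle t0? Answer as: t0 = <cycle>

t0 = 1

cyc[1] = 2 and cyc[k] = t0 + k·L for every k.
Subtract one hop: t0 = 2 − 1 = 1.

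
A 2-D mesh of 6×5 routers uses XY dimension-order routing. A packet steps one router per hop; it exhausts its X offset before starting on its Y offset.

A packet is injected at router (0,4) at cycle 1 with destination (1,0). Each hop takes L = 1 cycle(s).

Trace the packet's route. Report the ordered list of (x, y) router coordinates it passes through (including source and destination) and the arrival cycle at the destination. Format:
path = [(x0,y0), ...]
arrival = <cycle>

path = [(0,4), (1,4), (1,3), (1,2), (1,1), (1,0)]
arrival = 6

#0 — 0,4 | c1
#1 — 1,4 | c2 | E
#2 — 1,3 | c3 | S
#3 — 1,2 | c4 | S
#4 — 1,1 | c5 | S
#5 — 1,0 | c6 | S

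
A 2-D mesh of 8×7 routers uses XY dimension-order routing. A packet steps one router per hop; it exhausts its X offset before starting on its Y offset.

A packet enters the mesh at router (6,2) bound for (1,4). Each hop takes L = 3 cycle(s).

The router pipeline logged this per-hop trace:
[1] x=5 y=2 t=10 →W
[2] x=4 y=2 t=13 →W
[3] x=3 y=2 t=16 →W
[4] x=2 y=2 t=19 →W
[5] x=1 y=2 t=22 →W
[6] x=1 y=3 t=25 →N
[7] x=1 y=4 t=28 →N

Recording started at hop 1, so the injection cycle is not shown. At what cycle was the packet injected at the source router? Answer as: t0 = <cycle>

t0 = 7

At hop 1 the cycle is 10; in general cyc_k = t0 + kL.
Subtract one hop: t0 = 10 − 3 = 7.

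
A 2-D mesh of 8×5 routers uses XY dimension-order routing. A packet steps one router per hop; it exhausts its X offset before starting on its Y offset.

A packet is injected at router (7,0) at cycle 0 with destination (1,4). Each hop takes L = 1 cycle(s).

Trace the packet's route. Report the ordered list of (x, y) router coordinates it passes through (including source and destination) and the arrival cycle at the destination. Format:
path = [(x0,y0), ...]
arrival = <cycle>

  0. router=(7,0) cycle=0 (inject)
  1. router=(6,0) cycle=1 dir=W
  2. router=(5,0) cycle=2 dir=W
  3. router=(4,0) cycle=3 dir=W
  4. router=(3,0) cycle=4 dir=W
  5. router=(2,0) cycle=5 dir=W
  6. router=(1,0) cycle=6 dir=W
  7. router=(1,1) cycle=7 dir=N
  8. router=(1,2) cycle=8 dir=N
  9. router=(1,3) cycle=9 dir=N
  10. router=(1,4) cycle=10 dir=N

path = [(7,0), (6,0), (5,0), (4,0), (3,0), (2,0), (1,0), (1,1), (1,2), (1,3), (1,4)]
arrival = 10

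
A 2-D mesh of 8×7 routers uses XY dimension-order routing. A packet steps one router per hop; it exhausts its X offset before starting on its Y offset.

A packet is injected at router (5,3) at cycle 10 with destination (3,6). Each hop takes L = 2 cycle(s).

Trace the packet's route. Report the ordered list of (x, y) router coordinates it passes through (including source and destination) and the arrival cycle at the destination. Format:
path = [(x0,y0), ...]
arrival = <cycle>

src (5,3)  cyc=10
W→(4,3)  cyc=12
W→(3,3)  cyc=14
N→(3,4)  cyc=16
N→(3,5)  cyc=18
N→(3,6)  cyc=20

path = [(5,3), (4,3), (3,3), (3,4), (3,5), (3,6)]
arrival = 20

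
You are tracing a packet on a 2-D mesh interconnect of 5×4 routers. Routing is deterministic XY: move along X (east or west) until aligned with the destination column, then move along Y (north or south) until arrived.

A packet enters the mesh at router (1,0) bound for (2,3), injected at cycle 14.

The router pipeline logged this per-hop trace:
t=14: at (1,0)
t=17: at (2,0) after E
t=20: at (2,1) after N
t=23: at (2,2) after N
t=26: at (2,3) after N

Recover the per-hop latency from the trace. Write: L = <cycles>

Δcyc across hop 0→1: 17 − 14 = 3.
Per-hop latency L = Δcyc = 3.

L = 3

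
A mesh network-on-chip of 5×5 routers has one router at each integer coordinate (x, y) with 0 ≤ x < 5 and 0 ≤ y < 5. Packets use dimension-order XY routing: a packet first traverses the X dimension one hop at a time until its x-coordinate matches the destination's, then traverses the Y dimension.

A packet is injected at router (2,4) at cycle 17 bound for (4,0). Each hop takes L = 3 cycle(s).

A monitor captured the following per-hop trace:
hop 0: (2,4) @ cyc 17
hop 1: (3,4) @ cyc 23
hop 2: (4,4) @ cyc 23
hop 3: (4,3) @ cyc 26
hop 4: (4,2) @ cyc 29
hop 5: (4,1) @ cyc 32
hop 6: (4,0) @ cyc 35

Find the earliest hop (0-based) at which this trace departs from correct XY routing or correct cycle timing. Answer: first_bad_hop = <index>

check 1→ d=(1,0) cyc+6: BAD: Δcyc=6≠L

first_bad_hop = 1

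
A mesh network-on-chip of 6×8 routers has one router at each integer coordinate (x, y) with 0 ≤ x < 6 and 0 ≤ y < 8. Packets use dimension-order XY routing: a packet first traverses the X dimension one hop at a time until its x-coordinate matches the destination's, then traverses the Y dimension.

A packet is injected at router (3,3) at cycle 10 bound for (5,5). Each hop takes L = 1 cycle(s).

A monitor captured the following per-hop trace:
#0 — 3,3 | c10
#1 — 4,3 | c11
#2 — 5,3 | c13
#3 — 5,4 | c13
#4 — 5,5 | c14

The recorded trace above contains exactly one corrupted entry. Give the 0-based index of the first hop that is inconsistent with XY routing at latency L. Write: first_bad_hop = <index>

check 1→ d=(1,0) cyc+1: ok
check 2→ d=(1,0) cyc+2: BAD: Δcyc=2≠L

first_bad_hop = 2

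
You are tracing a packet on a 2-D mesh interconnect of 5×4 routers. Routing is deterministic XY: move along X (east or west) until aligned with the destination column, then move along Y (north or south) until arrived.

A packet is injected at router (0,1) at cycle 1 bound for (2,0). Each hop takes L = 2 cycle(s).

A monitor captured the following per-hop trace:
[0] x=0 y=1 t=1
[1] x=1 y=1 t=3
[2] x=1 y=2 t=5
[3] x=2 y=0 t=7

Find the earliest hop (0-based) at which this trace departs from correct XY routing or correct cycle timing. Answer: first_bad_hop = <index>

check 1→ d=(1,0) cyc+2: ok
check 2→ d=(0,1) cyc+2: BAD: Y-move but x=1≠2

first_bad_hop = 2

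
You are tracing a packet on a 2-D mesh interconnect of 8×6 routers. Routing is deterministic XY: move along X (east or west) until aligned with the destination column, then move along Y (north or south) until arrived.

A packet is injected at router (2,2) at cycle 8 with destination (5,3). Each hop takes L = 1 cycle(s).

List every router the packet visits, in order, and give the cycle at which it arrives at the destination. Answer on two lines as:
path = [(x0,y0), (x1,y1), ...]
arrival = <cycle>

path = [(2,2), (3,2), (4,2), (5,2), (5,3)]
arrival = 12

[0] x=2 y=2 t=8
[1] x=3 y=2 t=9 →E
[2] x=4 y=2 t=10 →E
[3] x=5 y=2 t=11 →E
[4] x=5 y=3 t=12 →N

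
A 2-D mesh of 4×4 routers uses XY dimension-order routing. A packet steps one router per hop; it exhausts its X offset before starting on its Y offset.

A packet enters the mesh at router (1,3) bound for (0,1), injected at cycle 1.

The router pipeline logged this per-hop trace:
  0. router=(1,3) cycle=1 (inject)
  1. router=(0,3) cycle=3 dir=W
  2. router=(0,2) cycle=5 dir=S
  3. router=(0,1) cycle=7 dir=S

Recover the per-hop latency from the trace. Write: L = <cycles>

cyc[1] − cyc[0] = 3 − 1 = 2.
That increment is L by definition: L = 2.

L = 2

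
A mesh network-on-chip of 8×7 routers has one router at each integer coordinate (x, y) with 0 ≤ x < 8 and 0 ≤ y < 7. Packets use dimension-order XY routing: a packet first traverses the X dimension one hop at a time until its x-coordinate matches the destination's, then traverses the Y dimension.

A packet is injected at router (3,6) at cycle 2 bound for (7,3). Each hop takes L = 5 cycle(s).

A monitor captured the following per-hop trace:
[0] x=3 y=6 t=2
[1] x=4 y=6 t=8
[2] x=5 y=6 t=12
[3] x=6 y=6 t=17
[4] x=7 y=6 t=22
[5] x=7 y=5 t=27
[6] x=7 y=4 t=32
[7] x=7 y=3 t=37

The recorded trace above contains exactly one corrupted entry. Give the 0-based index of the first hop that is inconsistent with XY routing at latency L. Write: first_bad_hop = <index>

first_bad_hop = 1

  1: Δx=+1 Δy=+0 Δt=6 [BAD: Δcyc=6≠L]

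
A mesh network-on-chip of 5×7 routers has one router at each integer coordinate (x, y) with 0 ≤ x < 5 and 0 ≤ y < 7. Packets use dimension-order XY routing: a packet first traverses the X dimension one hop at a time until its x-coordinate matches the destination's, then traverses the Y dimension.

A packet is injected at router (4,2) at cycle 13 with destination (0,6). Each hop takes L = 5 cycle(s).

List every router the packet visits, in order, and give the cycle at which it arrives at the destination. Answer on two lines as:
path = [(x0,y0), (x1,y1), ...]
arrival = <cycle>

path = [(4,2), (3,2), (2,2), (1,2), (0,2), (0,3), (0,4), (0,5), (0,6)]
arrival = 53

hop 0: (4,2) @ cyc 13
hop 1: (3,2) @ cyc 18  [W]
hop 2: (2,2) @ cyc 23  [W]
hop 3: (1,2) @ cyc 28  [W]
hop 4: (0,2) @ cyc 33  [W]
hop 5: (0,3) @ cyc 38  [N]
hop 6: (0,4) @ cyc 43  [N]
hop 7: (0,5) @ cyc 48  [N]
hop 8: (0,6) @ cyc 53  [N]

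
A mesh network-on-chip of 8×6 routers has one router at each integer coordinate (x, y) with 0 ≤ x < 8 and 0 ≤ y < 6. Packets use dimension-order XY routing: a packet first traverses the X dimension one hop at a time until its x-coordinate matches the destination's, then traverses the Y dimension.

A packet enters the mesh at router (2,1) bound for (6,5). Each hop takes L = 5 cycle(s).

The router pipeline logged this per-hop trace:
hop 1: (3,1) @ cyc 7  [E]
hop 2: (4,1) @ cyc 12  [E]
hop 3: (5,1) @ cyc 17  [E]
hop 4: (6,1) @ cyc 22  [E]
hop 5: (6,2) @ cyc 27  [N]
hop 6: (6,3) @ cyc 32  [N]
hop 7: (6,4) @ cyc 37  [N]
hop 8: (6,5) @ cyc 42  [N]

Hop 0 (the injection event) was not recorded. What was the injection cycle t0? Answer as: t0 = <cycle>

t0 = 2

The first recorded entry is hop 1 at cycle 7.
So t0 = 7 − 1·5 = 2.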